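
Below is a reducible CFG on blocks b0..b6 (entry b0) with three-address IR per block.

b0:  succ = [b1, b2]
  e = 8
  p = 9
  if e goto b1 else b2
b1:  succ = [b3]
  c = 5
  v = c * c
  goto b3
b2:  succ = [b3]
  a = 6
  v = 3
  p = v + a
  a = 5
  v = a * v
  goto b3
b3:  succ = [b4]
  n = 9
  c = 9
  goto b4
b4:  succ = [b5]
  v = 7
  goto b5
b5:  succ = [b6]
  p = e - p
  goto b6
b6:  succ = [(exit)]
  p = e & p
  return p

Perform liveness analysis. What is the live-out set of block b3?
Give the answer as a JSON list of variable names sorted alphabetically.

Answer: ["e", "p"]

Derivation:
Block summaries:
  b0: {e,p} / ∅
  b1: {c,v} / ∅
  b2: {a,p,v} / ∅
  b3: {c,n} / ∅
  b4: {v} / ∅
  b5: {p} / {e,p}
  b6: {p} / {e,p}

Live sets:
  live b0: ∅→{e,p}
  live b1: {e,p}→{e,p}
  live b2: {e}→{e,p}
  live b3: {e,p}→{e,p}
  live b4: {e,p}→{e,p}
  live b5: {e,p}→{e,p}
  live b6: {e,p}→∅

live-out(b3) = ["e", "p"]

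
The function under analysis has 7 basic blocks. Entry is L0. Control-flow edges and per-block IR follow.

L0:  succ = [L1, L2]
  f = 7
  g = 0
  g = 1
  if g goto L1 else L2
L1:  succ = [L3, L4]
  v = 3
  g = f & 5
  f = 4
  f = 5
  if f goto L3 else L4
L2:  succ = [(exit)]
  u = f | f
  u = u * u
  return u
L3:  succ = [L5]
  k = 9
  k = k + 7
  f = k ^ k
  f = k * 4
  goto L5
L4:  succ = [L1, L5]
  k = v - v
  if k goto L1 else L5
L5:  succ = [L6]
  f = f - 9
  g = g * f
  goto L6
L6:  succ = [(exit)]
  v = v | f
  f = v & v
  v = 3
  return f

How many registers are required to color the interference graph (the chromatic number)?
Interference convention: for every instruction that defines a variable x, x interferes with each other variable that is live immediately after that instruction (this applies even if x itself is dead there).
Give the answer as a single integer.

def/use:
  L0: def={f,g} ue=∅
  L1: def={f,g,v} ue={f}
  L2: def={u} ue={f}
  L3: def={f,k} ue=∅
  L4: def={k} ue={v}
  L5: def={f,g} ue={f,g}
  L6: def={f,v} ue={f,v}

Liveness:
  live L0: ∅→{f}
  live L1: {f}→{f,g,v}
  live L2: {f}→∅
  live L3: {g,v}→{f,g,v}
  live L4: {f,g,v}→{f,g,v}
  live L5: {f,g,v}→{f,v}
  live L6: {f,v}→∅

Interference:
  f — {g,k,v}
  g — {f,k,v}
  k — {f,g,v}
  u — ∅
  v — {f,g,k}

Chromatic number:
  clique {f,g,k,v} ⇒ need ≥ 4
  assign f→r0 g→r1 k→r2 u→r0 v→r3 — no edge inside a register ⇒ χ ≤ 4
  χ = 4

Answer: 4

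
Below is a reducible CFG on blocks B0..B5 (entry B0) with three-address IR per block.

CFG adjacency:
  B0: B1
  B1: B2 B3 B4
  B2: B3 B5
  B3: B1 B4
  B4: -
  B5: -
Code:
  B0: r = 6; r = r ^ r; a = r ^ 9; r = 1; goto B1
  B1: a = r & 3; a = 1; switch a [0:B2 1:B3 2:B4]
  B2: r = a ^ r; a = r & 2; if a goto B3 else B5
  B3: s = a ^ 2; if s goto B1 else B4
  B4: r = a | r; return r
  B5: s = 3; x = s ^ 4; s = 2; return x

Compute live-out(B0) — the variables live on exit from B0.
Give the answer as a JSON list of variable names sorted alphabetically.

Answer: ["r"]

Analysis:
Block summaries:
  B0: def={a,r} ue=∅
  B1: def={a} ue={r}
  B2: def={a,r} ue={a,r}
  B3: def={s} ue={a}
  B4: def={r} ue={a,r}
  B5: def={s,x} ue=∅

Live sets:
  B0: in=∅ out={r}
  B1: in={r} out={a,r}
  B2: in={a,r} out={a,r}
  B3: in={a,r} out={a,r}
  B4: in={a,r} out=∅
  B5: in=∅ out=∅

live-out(B0) = ["r"]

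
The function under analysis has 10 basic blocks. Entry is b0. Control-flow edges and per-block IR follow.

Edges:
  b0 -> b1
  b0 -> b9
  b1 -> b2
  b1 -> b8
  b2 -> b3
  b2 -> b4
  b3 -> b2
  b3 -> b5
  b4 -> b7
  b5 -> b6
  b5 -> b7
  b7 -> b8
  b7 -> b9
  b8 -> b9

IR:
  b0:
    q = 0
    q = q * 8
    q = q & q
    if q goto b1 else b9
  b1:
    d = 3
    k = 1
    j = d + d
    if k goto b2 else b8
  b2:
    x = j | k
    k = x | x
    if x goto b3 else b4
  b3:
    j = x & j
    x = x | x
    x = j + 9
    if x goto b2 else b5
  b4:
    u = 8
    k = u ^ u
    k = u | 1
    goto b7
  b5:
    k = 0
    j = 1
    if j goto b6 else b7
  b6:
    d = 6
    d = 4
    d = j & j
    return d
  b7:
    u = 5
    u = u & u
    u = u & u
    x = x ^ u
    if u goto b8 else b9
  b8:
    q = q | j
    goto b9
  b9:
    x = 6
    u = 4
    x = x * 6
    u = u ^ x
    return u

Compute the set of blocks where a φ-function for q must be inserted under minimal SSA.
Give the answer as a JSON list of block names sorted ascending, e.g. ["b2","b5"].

idom tree: b1←b0 b2←b1 b3←b2 b4←b2 b5←b3 b6←b5 b7←b2 b8←b1 b9←b0
Join-block Dom:
  b2: preds {b1,b3}: {b0,b1} ∩ {b0,b1,b2,b3} = {b0,b1}; idom=b1
  b7: preds {b4,b5}: {b0,b1,b2,b4} ∩ {b0,b1,b2,b3,b5} = {b0,b1,b2}; idom=b2
  b8: preds {b1,b7}: {b0,b1} ∩ {b0,b1,b2,b7} = {b0,b1}; idom=b1
  b9: preds {b0,b7,b8}: {b0} ∩ {b0,b1,b2,b7} ∩ {b0,b1,b8} = {b0}; idom=b0

DF derivation:
  b2←b1: walk · to b1
  b2←b3: walk b3→b2 to b1
  b7←b4: walk b4 to b2
  b7←b5: walk b5→b3 to b2
  b8←b1: walk · to b1
  b8←b7: walk b7→b2 to b1
  b9←b0: walk · to b0
  b9←b7: walk b7→b2→b1 to b0
  b9←b8: walk b8→b1 to b0
  DF(b0)=∅
  DF(b1)={b9}
  DF(b2)={b2,b8,b9}
  DF(b3)={b2,b7}
  DF(b4)={b7}
  DF(b5)={b7}
  DF(b6)=∅
  DF(b7)={b8,b9}
  DF(b8)={b9}
  DF(b9)=∅

φ for q: defs {b0,b8}
  DF⁺ = {b9}

Answer: ["b9"]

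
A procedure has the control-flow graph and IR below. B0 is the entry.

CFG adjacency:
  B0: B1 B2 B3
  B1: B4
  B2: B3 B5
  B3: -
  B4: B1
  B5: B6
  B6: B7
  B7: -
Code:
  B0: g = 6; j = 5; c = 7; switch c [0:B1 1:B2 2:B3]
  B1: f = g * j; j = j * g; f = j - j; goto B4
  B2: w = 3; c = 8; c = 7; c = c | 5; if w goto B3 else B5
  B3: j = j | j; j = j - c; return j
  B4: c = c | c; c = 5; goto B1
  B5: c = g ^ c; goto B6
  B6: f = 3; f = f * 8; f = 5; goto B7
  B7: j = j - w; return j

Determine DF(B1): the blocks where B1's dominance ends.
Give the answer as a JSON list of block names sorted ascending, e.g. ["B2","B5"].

Answer: ["B1"]

Working:
idom tree: B1←B0 B2←B0 B3←B0 B4←B1 B5←B2 B6←B5 B7←B6
Dom at joins:
  B1: preds {B0,B4}: {B0} ∩ {B0,B1,B4} = {B0}; idom=B0
  B3: preds {B0,B2}: {B0} ∩ {B0,B2} = {B0}; idom=B0

DF walk-up:
  B1←B0: walk · to B0
  B1←B4: walk B4→B1 to B0
  B3←B0: walk · to B0
  B3←B2: walk B2 to B0
  B0: DF=∅
  B1: DF={B1}
  B2: DF={B3}
  B3: DF=∅
  B4: DF={B1}
  B5: DF=∅
  B6: DF=∅
  B7: DF=∅

DF(B1) = ["B1"]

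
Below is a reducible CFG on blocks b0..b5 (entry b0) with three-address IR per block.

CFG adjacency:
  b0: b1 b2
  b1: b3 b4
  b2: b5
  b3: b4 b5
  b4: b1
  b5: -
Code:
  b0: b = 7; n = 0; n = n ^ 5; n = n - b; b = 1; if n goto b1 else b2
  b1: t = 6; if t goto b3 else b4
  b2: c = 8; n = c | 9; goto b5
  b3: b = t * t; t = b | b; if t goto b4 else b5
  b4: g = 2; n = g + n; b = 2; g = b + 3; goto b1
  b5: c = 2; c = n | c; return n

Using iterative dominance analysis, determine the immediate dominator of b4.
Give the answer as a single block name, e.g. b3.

Answer: b1

Working:
idom tree: b1←b0 b2←b0 b3←b1 b4←b1 b5←b0
Dom at joins:
  b1: preds {b0,b4}: {b0} ∩ {b0,b1,b4} = {b0}; idom=b0
  b4: preds {b1,b3}: {b0,b1} ∩ {b0,b1,b3} = {b0,b1}; idom=b1
  b5: preds {b2,b3}: {b0,b2} ∩ {b0,b1,b3} = {b0}; idom=b0

idom(b4) = b1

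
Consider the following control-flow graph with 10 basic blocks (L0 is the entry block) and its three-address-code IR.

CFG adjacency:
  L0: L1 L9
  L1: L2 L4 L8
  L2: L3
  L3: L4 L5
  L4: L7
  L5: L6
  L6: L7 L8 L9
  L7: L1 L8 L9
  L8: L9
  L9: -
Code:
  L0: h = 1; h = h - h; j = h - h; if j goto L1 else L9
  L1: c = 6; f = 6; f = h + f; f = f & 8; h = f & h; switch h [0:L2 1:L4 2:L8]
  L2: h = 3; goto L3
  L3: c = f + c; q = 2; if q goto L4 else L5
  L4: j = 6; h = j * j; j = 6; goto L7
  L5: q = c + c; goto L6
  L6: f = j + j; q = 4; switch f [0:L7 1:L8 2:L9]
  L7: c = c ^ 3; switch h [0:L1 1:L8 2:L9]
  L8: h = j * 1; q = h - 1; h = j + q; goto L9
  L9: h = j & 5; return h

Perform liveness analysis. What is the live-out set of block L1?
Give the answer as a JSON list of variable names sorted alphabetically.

Answer: ["c", "f", "j"]

Derivation:
def/use:
  L0 def {h,j} use ∅
  L1 def {c,f,h} use {h}
  L2 def {h} use ∅
  L3 def {c,q} use {c,f}
  L4 def {h,j} use ∅
  L5 def {q} use {c}
  L6 def {f,q} use {j}
  L7 def {c} use {c,h}
  L8 def {h,q} use {j}
  L9 def {h} use {j}

Liveness:
  L0: in=∅ out={h,j}
  L1: in={h,j} out={c,f,j}
  L2: in={c,f,j} out={c,f,h,j}
  L3: in={c,f,h,j} out={c,h,j}
  L4: in={c} out={c,h,j}
  L5: in={c,h,j} out={c,h,j}
  L6: in={c,h,j} out={c,h,j}
  L7: in={c,h,j} out={h,j}
  L8: in={j} out={j}
  L9: in={j} out=∅

live-out(L1) = ["c", "f", "j"]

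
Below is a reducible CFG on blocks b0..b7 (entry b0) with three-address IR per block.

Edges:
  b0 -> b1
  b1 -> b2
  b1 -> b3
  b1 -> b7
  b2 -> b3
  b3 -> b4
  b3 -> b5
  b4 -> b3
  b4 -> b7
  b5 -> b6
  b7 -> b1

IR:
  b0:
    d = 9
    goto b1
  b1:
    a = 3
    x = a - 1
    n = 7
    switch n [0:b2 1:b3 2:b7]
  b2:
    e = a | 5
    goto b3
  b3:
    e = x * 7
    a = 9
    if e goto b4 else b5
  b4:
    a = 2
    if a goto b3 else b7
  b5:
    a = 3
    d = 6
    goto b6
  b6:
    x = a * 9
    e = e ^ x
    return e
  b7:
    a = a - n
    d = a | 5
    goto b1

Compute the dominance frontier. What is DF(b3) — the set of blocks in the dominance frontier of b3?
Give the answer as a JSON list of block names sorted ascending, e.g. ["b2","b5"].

Answer: ["b3", "b7"]

Analysis:
idom tree: b1←b0 b2←b1 b3←b1 b4←b3 b5←b3 b6←b5 b7←b1
Dom at joins:
  b1: preds {b0,b7}: {b0} ∩ {b0,b1,b7} = {b0}; idom=b0
  b3: preds {b1,b2,b4}: {b0,b1} ∩ {b0,b1,b2} ∩ {b0,b1,b3,b4} = {b0,b1}; idom=b1
  b7: preds {b1,b4}: {b0,b1} ∩ {b0,b1,b3,b4} = {b0,b1}; idom=b1

DF walk-up:
  b1←b0: walk · to b0
  b1←b7: walk b7→b1 to b0
  b3←b1: walk · to b1
  b3←b2: walk b2 to b1
  b3←b4: walk b4→b3 to b1
  b7←b1: walk · to b1
  b7←b4: walk b4→b3 to b1
  b0 → ∅
  b1 → {b1}
  b2 → {b3}
  b3 → {b3,b7}
  b4 → {b3,b7}
  b5 → ∅
  b6 → ∅
  b7 → {b1}

DF(b3) = ["b3", "b7"]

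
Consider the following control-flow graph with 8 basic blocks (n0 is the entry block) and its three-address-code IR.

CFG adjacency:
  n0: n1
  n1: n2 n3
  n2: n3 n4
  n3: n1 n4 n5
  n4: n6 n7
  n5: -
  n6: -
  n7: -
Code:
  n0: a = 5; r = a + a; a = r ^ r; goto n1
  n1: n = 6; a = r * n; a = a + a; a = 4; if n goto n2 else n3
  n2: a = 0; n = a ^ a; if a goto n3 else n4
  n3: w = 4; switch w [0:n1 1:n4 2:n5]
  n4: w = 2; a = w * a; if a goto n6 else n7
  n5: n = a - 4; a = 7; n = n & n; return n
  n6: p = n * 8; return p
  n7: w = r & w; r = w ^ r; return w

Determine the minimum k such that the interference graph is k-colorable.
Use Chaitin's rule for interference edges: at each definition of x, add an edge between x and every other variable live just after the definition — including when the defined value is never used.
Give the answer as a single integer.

Per-block:
  n0: def={a,r} ue=∅
  n1: def={a,n} ue={r}
  n2: def={a,n} ue=∅
  n3: def={w} ue=∅
  n4: def={a,w} ue={a}
  n5: def={a,n} ue={a}
  n6: def={p} ue={n}
  n7: def={r,w} ue={r,w}

Backward fixpoint:
  n0: in=∅ out={r}
  n1: in={r} out={a,n,r}
  n2: in={r} out={a,n,r}
  n3: in={a,n,r} out={a,n,r}
  n4: in={a,n,r} out={n,r,w}
  n5: in={a} out=∅
  n6: in={n} out=∅
  n7: in={r,w} out=∅

Interfere edges:
  a: {n,r,w}
  n: {a,r,w}
  p: ∅
  r: {a,n,w}
  w: {a,n,r}

Chromatic number:
  {a,n,r,w} pairwise interfere (4-clique) ⇒ χ ≥ 4
  4-colouring: c0={a,p}  c1={n}  c2={r}  c3={w}
  χ = 4

Answer: 4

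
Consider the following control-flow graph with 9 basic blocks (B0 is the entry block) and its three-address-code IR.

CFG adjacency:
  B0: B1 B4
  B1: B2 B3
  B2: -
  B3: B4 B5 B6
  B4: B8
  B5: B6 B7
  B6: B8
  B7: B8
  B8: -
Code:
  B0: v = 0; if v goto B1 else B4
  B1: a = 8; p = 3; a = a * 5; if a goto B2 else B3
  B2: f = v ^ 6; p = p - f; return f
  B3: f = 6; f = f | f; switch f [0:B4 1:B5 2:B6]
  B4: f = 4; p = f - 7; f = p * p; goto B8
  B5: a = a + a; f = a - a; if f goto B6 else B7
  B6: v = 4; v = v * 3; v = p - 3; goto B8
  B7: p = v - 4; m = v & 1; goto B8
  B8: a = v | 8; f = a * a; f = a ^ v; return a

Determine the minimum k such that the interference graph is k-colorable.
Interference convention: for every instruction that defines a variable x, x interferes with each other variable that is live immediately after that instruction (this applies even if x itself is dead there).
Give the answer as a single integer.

Answer: 4

Working:
Block summaries:
  B0 def {v} use ∅
  B1 def {a,p} use ∅
  B2 def {f,p} use {p,v}
  B3 def {f} use ∅
  B4 def {f,p} use ∅
  B5 def {a,f} use {a}
  B6 def {v} use {p}
  B7 def {m,p} use {v}
  B8 def {a,f} use {v}

Live sets:
  B0 li=∅ lo={v}
  B1 li={v} lo={a,p,v}
  B2 li={p,v} lo=∅
  B3 li={a,p,v} lo={a,p,v}
  B4 li={v} lo={v}
  B5 li={a,p,v} lo={p,v}
  B6 li={p} lo={v}
  B7 li={v} lo={v}
  B8 li={v} lo=∅

Interfere edges:
  a — {f,p,v}
  f — {a,p,v}
  m — {v}
  p — {a,f,v}
  v — {a,f,m,p}

Chromatic number:
  {a,f,p,v} pairwise interfere (4-clique) ⇒ χ ≥ 4
  assign a→r1 f→r2 m→r1 p→r3 v→r0 — no edge inside a register ⇒ χ ≤ 4
  χ = 4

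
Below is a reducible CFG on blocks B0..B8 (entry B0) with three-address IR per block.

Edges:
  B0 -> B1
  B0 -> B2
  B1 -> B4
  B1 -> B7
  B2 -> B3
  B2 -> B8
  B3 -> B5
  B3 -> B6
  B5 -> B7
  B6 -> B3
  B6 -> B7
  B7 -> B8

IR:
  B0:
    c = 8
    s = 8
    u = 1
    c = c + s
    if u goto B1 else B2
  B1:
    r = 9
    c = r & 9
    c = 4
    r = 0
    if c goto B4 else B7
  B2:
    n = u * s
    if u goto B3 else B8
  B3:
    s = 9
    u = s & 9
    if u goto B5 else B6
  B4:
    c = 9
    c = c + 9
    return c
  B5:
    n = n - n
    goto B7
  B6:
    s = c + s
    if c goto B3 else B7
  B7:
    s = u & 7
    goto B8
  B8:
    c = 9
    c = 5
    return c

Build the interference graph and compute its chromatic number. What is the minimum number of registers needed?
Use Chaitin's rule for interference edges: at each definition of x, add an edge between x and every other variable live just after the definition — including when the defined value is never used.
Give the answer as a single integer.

Answer: 4

Derivation:
def/use:
  B0: def={c,s,u} ue=∅
  B1: def={c,r} ue=∅
  B2: def={n} ue={s,u}
  B3: def={s,u} ue=∅
  B4: def={c} ue=∅
  B5: def={n} ue={n}
  B6: def={s} ue={c,s}
  B7: def={s} ue={u}
  B8: def={c} ue=∅

Liveness:
  B0: in=∅ out={c,s,u}
  B1: in={u} out={u}
  B2: in={c,s,u} out={c,n}
  B3: in={c,n} out={c,n,s,u}
  B4: in=∅ out=∅
  B5: in={n,u} out={u}
  B6: in={c,n,s,u} out={c,n,u}
  B7: in={u} out=∅
  B8: in=∅ out=∅

Interfere edges:
  c — {n,r,s,u}
  n — {c,s,u}
  r — {c,u}
  s — {c,n,u}
  u — {c,n,r,s}

Registers:
  clique {c,n,s,u} ⇒ need ≥ 4
  4-colouring: r0={c}  r1={u}  r2={n,r}  r3={s}
  χ = 4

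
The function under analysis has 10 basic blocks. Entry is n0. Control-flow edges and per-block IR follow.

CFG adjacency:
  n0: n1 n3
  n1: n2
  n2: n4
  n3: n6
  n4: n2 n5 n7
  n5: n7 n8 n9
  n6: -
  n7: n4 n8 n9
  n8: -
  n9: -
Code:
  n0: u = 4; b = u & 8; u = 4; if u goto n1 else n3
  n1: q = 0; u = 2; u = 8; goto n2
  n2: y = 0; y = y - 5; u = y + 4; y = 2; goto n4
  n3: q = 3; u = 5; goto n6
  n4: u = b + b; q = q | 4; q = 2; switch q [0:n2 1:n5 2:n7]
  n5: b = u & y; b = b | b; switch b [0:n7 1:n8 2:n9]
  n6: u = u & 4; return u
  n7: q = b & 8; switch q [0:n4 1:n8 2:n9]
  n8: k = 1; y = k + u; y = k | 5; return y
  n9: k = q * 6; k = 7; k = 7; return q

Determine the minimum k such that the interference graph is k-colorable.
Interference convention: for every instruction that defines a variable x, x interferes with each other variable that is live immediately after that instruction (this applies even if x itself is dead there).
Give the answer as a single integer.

Answer: 4

Analysis:
Per-block:
  n0 def {b,u} use ∅
  n1 def {q,u} use ∅
  n2 def {u,y} use ∅
  n3 def {q,u} use ∅
  n4 def {q,u} use {b,q}
  n5 def {b} use {u,y}
  n6 def {u} use {u}
  n7 def {q} use {b}
  n8 def {k,y} use {u}
  n9 def {k} use {q}

Liveness:
  live n0: ∅→{b}
  live n1: {b}→{b,q}
  live n2: {b,q}→{b,q,y}
  live n3: ∅→{u}
  live n4: {b,q,y}→{b,q,u,y}
  live n5: {q,u,y}→{b,q,u,y}
  live n6: {u}→∅
  live n7: {b,u,y}→{b,q,u,y}
  live n8: {u}→∅
  live n9: {q}→∅

Interfere edges:
  b↔{q,u,y}
  k↔{q,u,y}
  q↔{b,k,u,y}
  u↔{b,k,q,y}
  y↔{b,k,q,u}

Registers:
  clique {b,q,u,y} ⇒ need ≥ 4
  4-colouring: r0={q}  r1={u}  r2={y}  r3={b,k}
  χ = 4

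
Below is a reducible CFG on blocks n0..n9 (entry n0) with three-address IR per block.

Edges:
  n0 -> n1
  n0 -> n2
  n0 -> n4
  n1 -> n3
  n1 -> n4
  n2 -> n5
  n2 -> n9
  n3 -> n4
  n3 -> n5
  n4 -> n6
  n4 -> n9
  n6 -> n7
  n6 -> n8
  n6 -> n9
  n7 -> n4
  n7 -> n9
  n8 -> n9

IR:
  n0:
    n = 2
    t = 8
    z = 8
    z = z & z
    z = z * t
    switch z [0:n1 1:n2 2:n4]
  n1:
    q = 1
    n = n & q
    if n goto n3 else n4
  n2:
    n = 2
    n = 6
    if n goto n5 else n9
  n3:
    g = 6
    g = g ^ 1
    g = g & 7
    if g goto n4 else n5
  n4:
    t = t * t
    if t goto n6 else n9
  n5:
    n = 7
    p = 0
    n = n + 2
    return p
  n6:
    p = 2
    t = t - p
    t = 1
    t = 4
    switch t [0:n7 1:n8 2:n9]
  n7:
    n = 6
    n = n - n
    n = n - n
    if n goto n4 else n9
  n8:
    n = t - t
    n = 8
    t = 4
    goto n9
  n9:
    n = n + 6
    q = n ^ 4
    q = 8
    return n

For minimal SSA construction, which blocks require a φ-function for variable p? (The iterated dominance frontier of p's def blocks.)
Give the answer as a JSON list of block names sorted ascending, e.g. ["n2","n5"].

Answer: ["n4", "n9"]

Analysis:
idom tree: n1←n0 n2←n0 n3←n1 n4←n0 n5←n0 n6←n4 n7←n6 n8←n6 n9←n0
Dom∩ at merges:
  n4: preds {n0,n1,n3,n7}: {n0} ∩ {n0,n1} ∩ {n0,n1,n3} ∩ {n0,n4,n6,n7} = {n0}; idom=n0
  n5: preds {n2,n3}: {n0,n2} ∩ {n0,n1,n3} = {n0}; idom=n0
  n9: preds {n2,n4,n6,n7,n8}: {n0,n2} ∩ {n0,n4} ∩ {n0,n4,n6} ∩ {n0,n4,n6,n7} ∩ {n0,n4,n6,n8} = {n0}; idom=n0

DF derivation:
  join n4 pred n0: · stop@n0
  join n4 pred n1: n1 stop@n0
  join n4 pred n3: n3→n1 stop@n0
  join n4 pred n7: n7→n6→n4 stop@n0
  join n5 pred n2: n2 stop@n0
  join n5 pred n3: n3→n1 stop@n0
  join n9 pred n2: n2 stop@n0
  join n9 pred n4: n4 stop@n0
  join n9 pred n6: n6→n4 stop@n0
  join n9 pred n7: n7→n6→n4 stop@n0
  join n9 pred n8: n8→n6→n4 stop@n0
  n0 → ∅
  n1 → {n4,n5}
  n2 → {n5,n9}
  n3 → {n4,n5}
  n4 → {n4,n9}
  n5 → ∅
  n6 → {n4,n9}
  n7 → {n4,n9}
  n8 → {n9}
  n9 → ∅

φ for p: defs {n5,n6}
  DF⁺ = {n4,n9}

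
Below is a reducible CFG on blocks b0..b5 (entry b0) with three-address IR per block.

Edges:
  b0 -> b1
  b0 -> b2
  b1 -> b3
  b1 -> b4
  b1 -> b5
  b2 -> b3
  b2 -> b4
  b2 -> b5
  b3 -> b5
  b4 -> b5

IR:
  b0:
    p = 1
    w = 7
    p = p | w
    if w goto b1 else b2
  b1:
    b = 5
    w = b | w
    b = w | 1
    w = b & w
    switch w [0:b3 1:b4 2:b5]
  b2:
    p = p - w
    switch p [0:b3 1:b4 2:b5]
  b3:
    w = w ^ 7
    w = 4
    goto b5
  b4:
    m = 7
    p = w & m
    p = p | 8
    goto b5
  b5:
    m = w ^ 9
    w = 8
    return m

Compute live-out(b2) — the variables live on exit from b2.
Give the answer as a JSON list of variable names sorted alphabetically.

Answer: ["w"]

Working:
def/use:
  b0 def {p,w} use ∅
  b1 def {b,w} use {w}
  b2 def {p} use {p,w}
  b3 def {w} use {w}
  b4 def {m,p} use {w}
  b5 def {m,w} use {w}

Live sets:
  b0 li=∅ lo={p,w}
  b1 li={w} lo={w}
  b2 li={p,w} lo={w}
  b3 li={w} lo={w}
  b4 li={w} lo={w}
  b5 li={w} lo=∅

live-out(b2) = ["w"]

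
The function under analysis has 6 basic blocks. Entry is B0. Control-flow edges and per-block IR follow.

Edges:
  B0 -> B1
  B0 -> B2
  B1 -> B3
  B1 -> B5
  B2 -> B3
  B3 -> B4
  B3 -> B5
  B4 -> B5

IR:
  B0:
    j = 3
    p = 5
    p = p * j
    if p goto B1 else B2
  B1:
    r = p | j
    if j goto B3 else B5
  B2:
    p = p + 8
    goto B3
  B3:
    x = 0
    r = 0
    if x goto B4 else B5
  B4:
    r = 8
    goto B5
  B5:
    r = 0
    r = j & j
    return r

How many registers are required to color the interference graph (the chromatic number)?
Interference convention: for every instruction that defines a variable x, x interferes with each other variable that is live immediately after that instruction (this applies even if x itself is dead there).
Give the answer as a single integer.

Answer: 3

Derivation:
def/use:
  B0 def {j,p} use ∅
  B1 def {r} use {j,p}
  B2 def {p} use {p}
  B3 def {r,x} use ∅
  B4 def {r} use ∅
  B5 def {r} use {j}

Live sets:
  B0 li=∅ lo={j,p}
  B1 li={j,p} lo={j}
  B2 li={j,p} lo={j}
  B3 li={j} lo={j}
  B4 li={j} lo={j}
  B5 li={j} lo=∅

Interference:
  j — {p,r,x}
  p — {j}
  r — {j,x}
  x — {j,r}

Colouring:
  lower bound: {j,r,x} mutually conflict ⇒ χ ≥ 3
  assign j→r0 p→r1 r→r1 x→r2 — no edge inside a register ⇒ χ ≤ 3
  χ = 3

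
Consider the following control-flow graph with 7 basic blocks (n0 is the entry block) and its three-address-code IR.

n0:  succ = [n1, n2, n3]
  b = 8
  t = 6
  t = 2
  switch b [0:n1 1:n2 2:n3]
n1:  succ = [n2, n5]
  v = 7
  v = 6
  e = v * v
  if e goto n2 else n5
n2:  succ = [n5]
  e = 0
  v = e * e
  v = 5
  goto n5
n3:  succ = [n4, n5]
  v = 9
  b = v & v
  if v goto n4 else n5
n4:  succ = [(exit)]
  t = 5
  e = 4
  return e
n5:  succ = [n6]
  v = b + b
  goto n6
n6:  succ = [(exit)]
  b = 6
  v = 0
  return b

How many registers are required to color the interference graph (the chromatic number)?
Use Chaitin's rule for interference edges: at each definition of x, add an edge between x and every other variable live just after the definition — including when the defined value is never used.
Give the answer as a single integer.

Per-block:
  n0: def={b,t} ue=∅
  n1: def={e,v} ue=∅
  n2: def={e,v} ue=∅
  n3: def={b,v} ue=∅
  n4: def={e,t} ue=∅
  n5: def={v} ue={b}
  n6: def={b,v} ue=∅

Live sets:
  n0: in=∅ out={b}
  n1: in={b} out={b}
  n2: in={b} out={b}
  n3: in=∅ out={b}
  n4: in=∅ out=∅
  n5: in={b} out=∅
  n6: in=∅ out=∅

Conflict graph:
  b: {e,t,v}
  e: {b}
  t: {b}
  v: {b}

Registers:
  clique {b,e} ⇒ need ≥ 2
  assign b→R0 e→R1 t→R1 v→R1 — no edge inside a register ⇒ χ ≤ 2
  χ = 2

Answer: 2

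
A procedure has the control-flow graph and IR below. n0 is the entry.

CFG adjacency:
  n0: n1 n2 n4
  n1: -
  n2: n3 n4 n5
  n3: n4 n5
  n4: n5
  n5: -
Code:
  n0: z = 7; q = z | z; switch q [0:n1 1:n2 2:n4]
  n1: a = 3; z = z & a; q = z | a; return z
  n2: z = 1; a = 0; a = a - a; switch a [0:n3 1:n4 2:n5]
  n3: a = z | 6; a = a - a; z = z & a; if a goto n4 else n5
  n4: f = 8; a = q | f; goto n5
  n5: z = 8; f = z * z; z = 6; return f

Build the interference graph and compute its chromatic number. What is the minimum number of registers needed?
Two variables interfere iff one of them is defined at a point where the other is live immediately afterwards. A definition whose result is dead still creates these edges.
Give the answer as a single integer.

Block summaries:
  n0 def {q,z} use ∅
  n1 def {a,q,z} use {z}
  n2 def {a,z} use ∅
  n3 def {a,z} use {z}
  n4 def {a,f} use {q}
  n5 def {f,z} use ∅

Liveness:
  live n0: ∅→{q,z}
  live n1: {z}→∅
  live n2: {q}→{q,z}
  live n3: {q,z}→{q}
  live n4: {q}→∅
  live n5: ∅→∅

Interference:
  a: {q,z}
  f: {q,z}
  q: {a,f,z}
  z: {a,f,q}

Chromatic number:
  {a,q,z} pairwise interfere (3-clique) ⇒ χ ≥ 3
  assign a→r2 f→r2 q→r0 z→r1 — no edge inside a register ⇒ χ ≤ 3
  χ = 3

Answer: 3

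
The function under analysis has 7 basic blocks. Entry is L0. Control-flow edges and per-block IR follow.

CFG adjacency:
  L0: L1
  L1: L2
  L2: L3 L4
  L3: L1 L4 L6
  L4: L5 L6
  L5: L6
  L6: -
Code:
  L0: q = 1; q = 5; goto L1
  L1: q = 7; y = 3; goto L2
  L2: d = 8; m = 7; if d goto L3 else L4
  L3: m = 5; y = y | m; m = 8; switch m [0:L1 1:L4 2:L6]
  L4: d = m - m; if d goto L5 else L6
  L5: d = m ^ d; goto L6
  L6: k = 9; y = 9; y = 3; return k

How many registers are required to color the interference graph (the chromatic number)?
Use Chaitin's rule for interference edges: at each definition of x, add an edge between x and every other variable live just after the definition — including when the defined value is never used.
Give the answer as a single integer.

Block summaries:
  L0: def={q} ue=∅
  L1: def={q,y} ue=∅
  L2: def={d,m} ue=∅
  L3: def={m,y} ue={y}
  L4: def={d} ue={m}
  L5: def={d} ue={d,m}
  L6: def={k,y} ue=∅

Backward fixpoint:
  L0: in=∅ out=∅
  L1: in=∅ out={y}
  L2: in={y} out={m,y}
  L3: in={y} out={m}
  L4: in={m} out={d,m}
  L5: in={d,m} out=∅
  L6: in=∅ out=∅

Conflict graph:
  d — {m,y}
  k — {y}
  m — {d,y}
  q — ∅
  y — {d,k,m}

Registers:
  lower bound: {d,m,y} mutually conflict ⇒ χ ≥ 3
  assign d→R1 k→R1 m→R2 q→R0 y→R0 — no edge inside a register ⇒ χ ≤ 3
  χ = 3

Answer: 3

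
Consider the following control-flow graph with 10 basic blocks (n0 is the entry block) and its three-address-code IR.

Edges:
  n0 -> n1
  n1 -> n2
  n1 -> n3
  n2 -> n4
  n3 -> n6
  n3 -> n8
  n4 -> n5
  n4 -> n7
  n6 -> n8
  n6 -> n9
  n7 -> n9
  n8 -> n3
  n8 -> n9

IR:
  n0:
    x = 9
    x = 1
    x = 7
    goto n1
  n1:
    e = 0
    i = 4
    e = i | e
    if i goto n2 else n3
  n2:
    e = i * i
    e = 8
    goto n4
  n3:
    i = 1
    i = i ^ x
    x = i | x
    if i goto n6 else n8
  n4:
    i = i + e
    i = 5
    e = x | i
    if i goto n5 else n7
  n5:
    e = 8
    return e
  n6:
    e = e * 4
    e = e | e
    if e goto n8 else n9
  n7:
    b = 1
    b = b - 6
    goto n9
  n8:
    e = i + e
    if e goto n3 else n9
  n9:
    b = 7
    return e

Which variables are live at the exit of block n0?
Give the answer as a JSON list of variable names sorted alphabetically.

Answer: ["x"]

Derivation:
def/use:
  n0: {x} / ∅
  n1: {e,i} / ∅
  n2: {e} / {i}
  n3: {i,x} / {x}
  n4: {e,i} / {e,i,x}
  n5: {e} / ∅
  n6: {e} / {e}
  n7: {b} / ∅
  n8: {e} / {e,i}
  n9: {b} / {e}

Live sets:
  n0: in=∅ out={x}
  n1: in={x} out={e,i,x}
  n2: in={i,x} out={e,i,x}
  n3: in={e,x} out={e,i,x}
  n4: in={e,i,x} out={e}
  n5: in=∅ out=∅
  n6: in={e,i,x} out={e,i,x}
  n7: in={e} out={e}
  n8: in={e,i,x} out={e,x}
  n9: in={e} out=∅

live-out(n0) = ["x"]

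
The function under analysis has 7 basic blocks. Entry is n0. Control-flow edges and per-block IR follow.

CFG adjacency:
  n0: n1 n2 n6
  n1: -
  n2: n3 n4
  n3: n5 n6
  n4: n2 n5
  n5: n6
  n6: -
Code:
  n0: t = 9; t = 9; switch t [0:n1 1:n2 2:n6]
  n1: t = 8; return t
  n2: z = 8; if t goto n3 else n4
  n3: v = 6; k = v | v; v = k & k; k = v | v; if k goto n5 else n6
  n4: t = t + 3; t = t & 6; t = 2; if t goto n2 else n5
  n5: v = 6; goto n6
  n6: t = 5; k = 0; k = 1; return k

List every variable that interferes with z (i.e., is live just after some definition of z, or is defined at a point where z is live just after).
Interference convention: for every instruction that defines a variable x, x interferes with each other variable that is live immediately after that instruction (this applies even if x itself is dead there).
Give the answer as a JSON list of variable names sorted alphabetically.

Block summaries:
  n0: def={t} ue=∅
  n1: def={t} ue=∅
  n2: def={z} ue={t}
  n3: def={k,v} ue=∅
  n4: def={t} ue={t}
  n5: def={v} ue=∅
  n6: def={k,t} ue=∅

Backward fixpoint:
  n0 li=∅ lo={t}
  n1 li=∅ lo=∅
  n2 li={t} lo={t}
  n3 li=∅ lo=∅
  n4 li={t} lo={t}
  n5 li=∅ lo=∅
  n6 li=∅ lo=∅

Interference:
  k↔∅
  t↔{z}
  v↔∅
  z↔{t}

N(z) = ["t"]

Answer: ["t"]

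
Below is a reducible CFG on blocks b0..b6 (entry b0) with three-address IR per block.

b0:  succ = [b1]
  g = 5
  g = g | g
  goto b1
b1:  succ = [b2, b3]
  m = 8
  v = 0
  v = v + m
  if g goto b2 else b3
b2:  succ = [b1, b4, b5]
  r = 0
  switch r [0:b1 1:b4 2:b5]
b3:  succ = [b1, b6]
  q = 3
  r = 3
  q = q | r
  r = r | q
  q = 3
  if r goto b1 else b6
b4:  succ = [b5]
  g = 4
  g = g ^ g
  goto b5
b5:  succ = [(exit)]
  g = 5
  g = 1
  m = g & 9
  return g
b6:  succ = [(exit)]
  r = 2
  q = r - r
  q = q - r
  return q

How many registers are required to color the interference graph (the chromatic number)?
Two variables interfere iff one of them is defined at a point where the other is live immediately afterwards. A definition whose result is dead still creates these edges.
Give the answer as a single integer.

def/use:
  b0: {g} / ∅
  b1: {m,v} / {g}
  b2: {r} / ∅
  b3: {q,r} / ∅
  b4: {g} / ∅
  b5: {g,m} / ∅
  b6: {q,r} / ∅

Live sets:
  live b0: ∅→{g}
  live b1: {g}→{g}
  live b2: {g}→{g}
  live b3: {g}→{g}
  live b4: ∅→∅
  live b5: ∅→∅
  live b6: ∅→∅

Interfere edges:
  g↔{m,q,r,v}
  m↔{g,v}
  q↔{g,r}
  r↔{g,q}
  v↔{g,m}

Registers:
  clique {g,m,v} ⇒ need ≥ 3
  assign g→r0 m→r1 q→r1 r→r2 v→r2 — no edge inside a register ⇒ χ ≤ 3
  χ = 3

Answer: 3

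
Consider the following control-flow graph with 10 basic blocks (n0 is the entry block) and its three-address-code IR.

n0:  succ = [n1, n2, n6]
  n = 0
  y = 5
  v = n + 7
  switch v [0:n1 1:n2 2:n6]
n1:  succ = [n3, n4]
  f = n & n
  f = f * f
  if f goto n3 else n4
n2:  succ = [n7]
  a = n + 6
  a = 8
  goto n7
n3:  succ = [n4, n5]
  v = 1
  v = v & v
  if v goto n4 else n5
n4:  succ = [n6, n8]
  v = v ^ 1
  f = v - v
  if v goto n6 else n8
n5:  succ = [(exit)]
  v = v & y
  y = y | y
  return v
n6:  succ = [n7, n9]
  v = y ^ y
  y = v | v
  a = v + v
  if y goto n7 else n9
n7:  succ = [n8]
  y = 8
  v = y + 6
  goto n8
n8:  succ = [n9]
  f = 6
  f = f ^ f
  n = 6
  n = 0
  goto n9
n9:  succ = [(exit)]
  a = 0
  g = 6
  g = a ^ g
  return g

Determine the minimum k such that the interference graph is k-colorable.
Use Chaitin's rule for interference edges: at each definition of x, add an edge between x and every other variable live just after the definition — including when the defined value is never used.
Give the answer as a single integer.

Answer: 3

Working:
Block summaries:
  n0: def={n,v,y} ue=∅
  n1: def={f} ue={n}
  n2: def={a} ue={n}
  n3: def={v} ue=∅
  n4: def={f,v} ue={v}
  n5: def={v,y} ue={v,y}
  n6: def={a,v,y} ue={y}
  n7: def={v,y} ue=∅
  n8: def={f,n} ue=∅
  n9: def={a,g} ue=∅

Live sets:
  live n0: ∅→{n,v,y}
  live n1: {n,v,y}→{v,y}
  live n2: {n}→∅
  live n3: {y}→{v,y}
  live n4: {v,y}→{y}
  live n5: {v,y}→∅
  live n6: {y}→∅
  live n7: ∅→∅
  live n8: ∅→∅
  live n9: ∅→∅

Interfere edges:
  a: {g,y}
  f: {v,y}
  g: {a}
  n: {v,y}
  v: {f,n,y}
  y: {a,f,n,v}

Colouring:
  lower bound: {f,v,y} mutually conflict ⇒ χ ≥ 3
  assign a→c1 f→c2 g→c0 n→c2 v→c1 y→c0 — no edge inside a register ⇒ χ ≤ 3
  χ = 3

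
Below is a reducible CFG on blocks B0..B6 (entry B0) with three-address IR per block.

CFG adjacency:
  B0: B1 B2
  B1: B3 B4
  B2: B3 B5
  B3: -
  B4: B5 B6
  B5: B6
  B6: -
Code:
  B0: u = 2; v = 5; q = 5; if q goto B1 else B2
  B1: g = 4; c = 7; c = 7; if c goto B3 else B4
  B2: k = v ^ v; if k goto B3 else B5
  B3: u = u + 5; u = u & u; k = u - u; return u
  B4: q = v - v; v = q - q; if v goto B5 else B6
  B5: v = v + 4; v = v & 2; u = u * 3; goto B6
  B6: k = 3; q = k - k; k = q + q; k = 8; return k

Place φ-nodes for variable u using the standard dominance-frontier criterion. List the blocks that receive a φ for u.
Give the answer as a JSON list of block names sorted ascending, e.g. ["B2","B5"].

Answer: ["B6"]

Analysis:
idom tree: B1←B0 B2←B0 B3←B0 B4←B1 B5←B0 B6←B0
Dom∩ at merges:
  B3: preds {B1,B2}: {B0,B1} ∩ {B0,B2} = {B0}; idom=B0
  B5: preds {B2,B4}: {B0,B2} ∩ {B0,B1,B4} = {B0}; idom=B0
  B6: preds {B4,B5}: {B0,B1,B4} ∩ {B0,B5} = {B0}; idom=B0

DF derivation:
  B3←B1: walk B1 to B0
  B3←B2: walk B2 to B0
  B5←B2: walk B2 to B0
  B5←B4: walk B4→B1 to B0
  B6←B4: walk B4→B1 to B0
  B6←B5: walk B5 to B0
  DF(B0)=∅
  DF(B1)={B3,B5,B6}
  DF(B2)={B3,B5}
  DF(B3)=∅
  DF(B4)={B5,B6}
  DF(B5)={B6}
  DF(B6)=∅

φ for u: defs {B0,B3,B5}
  DF⁺ = {B6}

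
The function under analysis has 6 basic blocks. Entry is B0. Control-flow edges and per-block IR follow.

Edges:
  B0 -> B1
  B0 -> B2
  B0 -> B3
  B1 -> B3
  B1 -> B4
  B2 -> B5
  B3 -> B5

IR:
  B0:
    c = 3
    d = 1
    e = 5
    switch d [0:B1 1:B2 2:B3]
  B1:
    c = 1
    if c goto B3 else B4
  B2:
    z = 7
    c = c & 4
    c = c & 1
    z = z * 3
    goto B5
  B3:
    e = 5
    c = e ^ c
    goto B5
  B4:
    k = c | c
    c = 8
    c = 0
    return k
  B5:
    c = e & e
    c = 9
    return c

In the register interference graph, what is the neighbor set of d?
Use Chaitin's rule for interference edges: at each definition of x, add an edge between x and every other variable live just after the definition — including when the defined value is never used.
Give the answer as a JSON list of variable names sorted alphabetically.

def/use:
  B0: def={c,d,e} ue=∅
  B1: def={c} ue=∅
  B2: def={c,z} ue={c}
  B3: def={c,e} ue={c}
  B4: def={c,k} ue={c}
  B5: def={c} ue={e}

Backward fixpoint:
  B0: in=∅ out={c,e}
  B1: in=∅ out={c}
  B2: in={c,e} out={e}
  B3: in={c} out={e}
  B4: in={c} out=∅
  B5: in={e} out=∅

Interference:
  c: {d,e,k,z}
  d: {c,e}
  e: {c,d,z}
  k: {c}
  z: {c,e}

N(d) = ["c", "e"]

Answer: ["c", "e"]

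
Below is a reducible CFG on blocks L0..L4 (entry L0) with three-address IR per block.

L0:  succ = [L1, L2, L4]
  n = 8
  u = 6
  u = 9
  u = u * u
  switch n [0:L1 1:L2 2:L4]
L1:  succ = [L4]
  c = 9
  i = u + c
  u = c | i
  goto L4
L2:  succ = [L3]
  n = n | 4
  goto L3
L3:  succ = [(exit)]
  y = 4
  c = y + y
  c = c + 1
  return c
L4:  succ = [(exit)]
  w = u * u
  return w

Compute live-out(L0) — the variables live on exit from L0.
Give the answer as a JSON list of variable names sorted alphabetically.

Block summaries:
  L0 def {n,u} use ∅
  L1 def {c,i,u} use {u}
  L2 def {n} use {n}
  L3 def {c,y} use ∅
  L4 def {w} use {u}

Live sets:
  L0: in=∅ out={n,u}
  L1: in={u} out={u}
  L2: in={n} out=∅
  L3: in=∅ out=∅
  L4: in={u} out=∅

live-out(L0) = ["n", "u"]

Answer: ["n", "u"]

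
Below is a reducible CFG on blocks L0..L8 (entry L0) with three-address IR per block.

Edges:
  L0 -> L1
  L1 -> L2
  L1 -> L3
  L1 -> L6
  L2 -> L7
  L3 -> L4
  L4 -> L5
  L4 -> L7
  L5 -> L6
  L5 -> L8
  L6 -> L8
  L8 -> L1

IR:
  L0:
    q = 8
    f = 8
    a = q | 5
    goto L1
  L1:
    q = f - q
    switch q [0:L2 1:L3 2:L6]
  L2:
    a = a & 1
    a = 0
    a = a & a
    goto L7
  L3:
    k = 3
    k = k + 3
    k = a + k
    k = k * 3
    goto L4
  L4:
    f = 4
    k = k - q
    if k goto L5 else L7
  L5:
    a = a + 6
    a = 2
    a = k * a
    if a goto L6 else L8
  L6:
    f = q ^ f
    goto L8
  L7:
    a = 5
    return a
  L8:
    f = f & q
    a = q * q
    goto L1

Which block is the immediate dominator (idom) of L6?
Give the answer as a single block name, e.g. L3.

Answer: L1

Analysis:
idom tree: L1←L0 L2←L1 L3←L1 L4←L3 L5←L4 L6←L1 L7←L1 L8←L1
Join-block Dom:
  L1: preds {L0,L8}: {L0} ∩ {L0,L1,L8} = {L0}; idom=L0
  L6: preds {L1,L5}: {L0,L1} ∩ {L0,L1,L3,L4,L5} = {L0,L1}; idom=L1
  L7: preds {L2,L4}: {L0,L1,L2} ∩ {L0,L1,L3,L4} = {L0,L1}; idom=L1
  L8: preds {L5,L6}: {L0,L1,L3,L4,L5} ∩ {L0,L1,L6} = {L0,L1}; idom=L1

idom(L6) = L1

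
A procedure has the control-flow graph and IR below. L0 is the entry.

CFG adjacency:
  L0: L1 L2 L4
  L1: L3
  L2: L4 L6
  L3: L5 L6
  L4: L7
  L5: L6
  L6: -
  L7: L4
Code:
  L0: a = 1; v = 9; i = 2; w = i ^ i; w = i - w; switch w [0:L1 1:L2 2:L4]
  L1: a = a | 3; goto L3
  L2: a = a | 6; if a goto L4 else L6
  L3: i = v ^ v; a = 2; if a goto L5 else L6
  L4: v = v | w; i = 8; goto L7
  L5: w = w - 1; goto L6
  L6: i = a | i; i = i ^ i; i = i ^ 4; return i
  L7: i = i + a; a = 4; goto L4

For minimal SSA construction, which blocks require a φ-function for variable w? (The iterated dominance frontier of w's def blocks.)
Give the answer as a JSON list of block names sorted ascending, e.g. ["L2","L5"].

Answer: ["L6"]

Analysis:
idom tree: L1←L0 L2←L0 L3←L1 L4←L0 L5←L3 L6←L0 L7←L4
Dom at joins:
  L4: preds {L0,L2,L7}: {L0} ∩ {L0,L2} ∩ {L0,L4,L7} = {L0}; idom=L0
  L6: preds {L2,L3,L5}: {L0,L2} ∩ {L0,L1,L3} ∩ {L0,L1,L3,L5} = {L0}; idom=L0

DF walk-up:
  join L4 pred L0: · stop@L0
  join L4 pred L2: L2 stop@L0
  join L4 pred L7: L7→L4 stop@L0
  join L6 pred L2: L2 stop@L0
  join L6 pred L3: L3→L1 stop@L0
  join L6 pred L5: L5→L3→L1 stop@L0
  L0 → ∅
  L1 → {L6}
  L2 → {L4,L6}
  L3 → {L6}
  L4 → {L4}
  L5 → {L6}
  L6 → ∅
  L7 → {L4}

φ for w: defs {L0,L5}
  DF⁺ = {L6}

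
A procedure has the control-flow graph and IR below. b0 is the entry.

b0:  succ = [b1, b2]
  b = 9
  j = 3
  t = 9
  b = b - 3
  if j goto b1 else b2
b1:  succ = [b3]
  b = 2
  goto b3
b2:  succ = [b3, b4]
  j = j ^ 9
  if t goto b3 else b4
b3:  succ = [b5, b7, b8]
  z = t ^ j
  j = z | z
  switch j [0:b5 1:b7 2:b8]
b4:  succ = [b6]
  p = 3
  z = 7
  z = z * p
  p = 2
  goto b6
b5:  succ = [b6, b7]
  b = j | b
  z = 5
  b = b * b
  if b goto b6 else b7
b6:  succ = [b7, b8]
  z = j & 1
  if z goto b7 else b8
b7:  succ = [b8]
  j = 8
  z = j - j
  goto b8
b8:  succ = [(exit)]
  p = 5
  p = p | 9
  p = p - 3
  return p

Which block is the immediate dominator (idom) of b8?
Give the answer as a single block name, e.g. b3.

idom tree: b1←b0 b2←b0 b3←b0 b4←b2 b5←b3 b6←b0 b7←b0 b8←b0
Dom at joins:
  b3: preds {b1,b2}: {b0,b1} ∩ {b0,b2} = {b0}; idom=b0
  b6: preds {b4,b5}: {b0,b2,b4} ∩ {b0,b3,b5} = {b0}; idom=b0
  b7: preds {b3,b5,b6}: {b0,b3} ∩ {b0,b3,b5} ∩ {b0,b6} = {b0}; idom=b0
  b8: preds {b3,b6,b7}: {b0,b3} ∩ {b0,b6} ∩ {b0,b7} = {b0}; idom=b0

idom(b8) = b0

Answer: b0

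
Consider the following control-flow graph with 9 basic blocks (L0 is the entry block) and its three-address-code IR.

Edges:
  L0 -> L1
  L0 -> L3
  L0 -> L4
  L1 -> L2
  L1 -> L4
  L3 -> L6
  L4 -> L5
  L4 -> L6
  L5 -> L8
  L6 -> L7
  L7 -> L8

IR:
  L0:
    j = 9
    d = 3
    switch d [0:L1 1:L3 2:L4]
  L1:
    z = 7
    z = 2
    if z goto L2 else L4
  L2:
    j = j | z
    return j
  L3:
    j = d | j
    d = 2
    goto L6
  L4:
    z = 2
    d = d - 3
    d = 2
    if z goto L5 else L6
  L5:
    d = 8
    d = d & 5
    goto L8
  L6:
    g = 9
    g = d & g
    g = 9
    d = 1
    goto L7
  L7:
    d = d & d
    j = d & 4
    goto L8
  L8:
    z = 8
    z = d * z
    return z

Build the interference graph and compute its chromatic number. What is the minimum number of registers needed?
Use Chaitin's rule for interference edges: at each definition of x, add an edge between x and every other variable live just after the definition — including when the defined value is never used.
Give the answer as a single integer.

Answer: 3

Analysis:
def/use:
  L0 def {d,j} use ∅
  L1 def {z} use ∅
  L2 def {j} use {j,z}
  L3 def {d,j} use {d,j}
  L4 def {d,z} use {d}
  L5 def {d} use ∅
  L6 def {d,g} use {d}
  L7 def {d,j} use {d}
  L8 def {z} use {d}

Liveness:
  live L0: ∅→{d,j}
  live L1: {d,j}→{d,j,z}
  live L2: {j,z}→∅
  live L3: {d,j}→{d}
  live L4: {d}→{d}
  live L5: ∅→{d}
  live L6: {d}→{d}
  live L7: {d}→{d}
  live L8: {d}→∅

Conflict graph:
  d — {g,j,z}
  g — {d}
  j — {d,z}
  z — {d,j}

Colouring:
  clique {d,j,z} ⇒ need ≥ 3
  3-colouring: R0={d}  R1={g,j}  R2={z}
  χ = 3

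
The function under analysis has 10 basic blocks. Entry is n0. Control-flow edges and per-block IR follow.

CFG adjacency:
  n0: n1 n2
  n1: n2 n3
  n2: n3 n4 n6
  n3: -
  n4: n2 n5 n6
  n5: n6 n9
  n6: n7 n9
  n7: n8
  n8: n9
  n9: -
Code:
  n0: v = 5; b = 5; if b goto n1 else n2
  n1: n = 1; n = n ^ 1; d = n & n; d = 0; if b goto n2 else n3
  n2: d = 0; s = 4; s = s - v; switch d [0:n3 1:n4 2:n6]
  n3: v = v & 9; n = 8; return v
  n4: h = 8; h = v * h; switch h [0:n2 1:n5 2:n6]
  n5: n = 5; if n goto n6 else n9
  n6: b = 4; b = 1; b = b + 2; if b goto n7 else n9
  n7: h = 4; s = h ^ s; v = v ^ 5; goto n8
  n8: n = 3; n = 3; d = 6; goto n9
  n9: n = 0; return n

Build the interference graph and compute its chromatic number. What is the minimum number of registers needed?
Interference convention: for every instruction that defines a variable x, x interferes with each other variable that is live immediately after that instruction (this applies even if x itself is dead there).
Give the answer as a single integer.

Per-block:
  n0: def={b,v} ue=∅
  n1: def={d,n} ue={b}
  n2: def={d,s} ue={v}
  n3: def={n,v} ue={v}
  n4: def={h} ue={v}
  n5: def={n} ue=∅
  n6: def={b} ue=∅
  n7: def={h,s,v} ue={s,v}
  n8: def={d,n} ue=∅
  n9: def={n} ue=∅

Backward fixpoint:
  n0 li=∅ lo={b,v}
  n1 li={b,v} lo={v}
  n2 li={v} lo={s,v}
  n3 li={v} lo=∅
  n4 li={s,v} lo={s,v}
  n5 li={s,v} lo={s,v}
  n6 li={s,v} lo={s,v}
  n7 li={s,v} lo=∅
  n8 li=∅ lo=∅
  n9 li=∅ lo=∅

Interference:
  b: {d,n,s,v}
  d: {b,s,v}
  h: {s,v}
  n: {b,s,v}
  s: {b,d,h,n,v}
  v: {b,d,h,n,s}

Colouring:
  lower bound: {b,d,s,v} mutually conflict ⇒ χ ≥ 4
  assign b→r2 d→r3 h→r2 n→r3 s→r0 v→r1 — no edge inside a register ⇒ χ ≤ 4
  χ = 4

Answer: 4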